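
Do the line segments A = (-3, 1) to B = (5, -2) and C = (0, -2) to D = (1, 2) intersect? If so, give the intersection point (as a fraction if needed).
Yes; intersection at (3/7, -2/7) (t = 3/7 on AB, s = 3/7 on CD)

Parametrize AB as A + t(B − A) = (-3 + 8 t, 1 + -3 t) and CD as C + s(D − C) = (0 + 1 s, -2 + 4 s). Solve the linear system for (t, s). Determinant = -35 ≠ 0, so a unique intersection of the containing lines exists. Solution: t = 3/7, s = 3/7 — both in [0, 1], so the segments cross. Intersection point: (3/7, -2/7).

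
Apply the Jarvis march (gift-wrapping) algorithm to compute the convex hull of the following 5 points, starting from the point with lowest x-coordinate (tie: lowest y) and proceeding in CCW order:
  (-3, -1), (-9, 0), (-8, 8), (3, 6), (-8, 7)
Hull (CCW) = [(-9, 0), (-3, -1), (3, 6), (-8, 8)]

Jarvis march: at each step, from the current hull vertex p, select the next vertex q as the point such that every other point lies strictly to the left of (or on) the directed line p → q. (Equivalently: for every other point r, the cross product (q − p) × (r − p) ≥ 0.)
Starting point (lowest x, tie lowest y): (-9, 0). Wrap until returning to start. Resulting hull: (-9, 0), (-3, -1), (3, 6), (-8, 8).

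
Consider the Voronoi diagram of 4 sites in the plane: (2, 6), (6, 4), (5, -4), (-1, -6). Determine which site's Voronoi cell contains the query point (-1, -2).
Nearest site = (-1, -6)

The Voronoi cell of site s contains exactly those query points closer to s than to any other site. Compute squared distances from q = (-1, -2) to each site:
  (-1 − -1)² + (-6 − -2)² = 16
  (5 − -1)² + (-4 − -2)² = 40
  (2 − -1)² + (6 − -2)² = 73
  (6 − -1)² + (4 − -2)² = 85
Minimum is attained by (-1, -6), so q lies in its Voronoi cell.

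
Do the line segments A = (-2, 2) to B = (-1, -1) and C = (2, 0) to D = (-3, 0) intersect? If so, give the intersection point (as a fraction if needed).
Yes; intersection at (-4/3, 0) (t = 2/3 on AB, s = 2/3 on CD)

Parametrize AB as A + t(B − A) = (-2 + 1 t, 2 + -3 t) and CD as C + s(D − C) = (2 + -5 s, 0 + 0 s). Solve the linear system for (t, s). Determinant = 15 ≠ 0, so a unique intersection of the containing lines exists. Solution: t = 2/3, s = 2/3 — both in [0, 1], so the segments cross. Intersection point: (-4/3, 0).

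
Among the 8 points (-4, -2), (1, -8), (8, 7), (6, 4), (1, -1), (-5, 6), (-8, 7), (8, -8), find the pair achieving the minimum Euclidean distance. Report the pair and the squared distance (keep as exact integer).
Pair = ((-5, 6), (-8, 7)); squared distance = 10

Compute all C(8, 2) = 28 pairwise squared distances (x_i − x_j)² + (y_i − y_j)². The minimum is 10, attained by the pair ((-5, 6), (-8, 7)).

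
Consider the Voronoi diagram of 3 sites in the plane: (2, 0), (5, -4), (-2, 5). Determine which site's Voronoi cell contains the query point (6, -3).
Nearest site = (5, -4)

The Voronoi cell of site s contains exactly those query points closer to s than to any other site. Compute squared distances from q = (6, -3) to each site:
  (5 − 6)² + (-4 − -3)² = 2
  (2 − 6)² + (0 − -3)² = 25
  (-2 − 6)² + (5 − -3)² = 128
Minimum is attained by (5, -4), so q lies in its Voronoi cell.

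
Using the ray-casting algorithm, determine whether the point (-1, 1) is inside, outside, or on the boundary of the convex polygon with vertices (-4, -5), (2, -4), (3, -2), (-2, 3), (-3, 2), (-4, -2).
The point (-1, 1) lies strictly inside the polygon

Cast a horizontal ray to the right from the query point and count how many polygon edges it crosses (each edge strictly once or zero times, handled with the usual half-open convention). 
Parity of crossings → odd ⇒ inside.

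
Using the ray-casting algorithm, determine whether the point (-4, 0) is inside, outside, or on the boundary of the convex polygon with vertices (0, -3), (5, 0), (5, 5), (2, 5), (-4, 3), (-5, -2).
The point (-4, 0) lies strictly inside the polygon

Cast a horizontal ray to the right from the query point and count how many polygon edges it crosses (each edge strictly once or zero times, handled with the usual half-open convention). 
Parity of crossings → odd ⇒ inside.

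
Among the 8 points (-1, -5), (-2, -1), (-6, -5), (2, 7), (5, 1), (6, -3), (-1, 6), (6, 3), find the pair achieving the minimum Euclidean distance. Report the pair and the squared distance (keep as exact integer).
Pair = ((5, 1), (6, 3)); squared distance = 5

Compute all C(8, 2) = 28 pairwise squared distances (x_i − x_j)² + (y_i − y_j)². The minimum is 5, attained by the pair ((5, 1), (6, 3)).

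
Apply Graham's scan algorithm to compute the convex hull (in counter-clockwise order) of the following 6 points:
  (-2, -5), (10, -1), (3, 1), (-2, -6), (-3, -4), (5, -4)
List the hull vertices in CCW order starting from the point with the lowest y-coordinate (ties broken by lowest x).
Hull (CCW) = [(-2, -6), (5, -4), (10, -1), (3, 1), (-3, -4)]

Graham scan procedure:
  1. Find the pivot p₀ = point with lowest y (tie → lowest x): (-2, -6).
  2. Sort the remaining points by polar angle around p₀.
  3. Walk through sorted points, maintaining a stack; pop the top while the last three entries make a non-left turn (cross product ≤ 0).
  4. Final stack is the convex hull in CCW order: (-2, -6), (5, -4), (10, -1), (3, 1), (-3, -4).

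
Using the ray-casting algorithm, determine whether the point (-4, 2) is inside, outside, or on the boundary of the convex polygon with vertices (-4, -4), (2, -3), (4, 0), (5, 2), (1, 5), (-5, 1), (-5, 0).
The point (-4, 2) lies strictly outside the polygon

Cast a horizontal ray to the right from the query point and count how many polygon edges it crosses (each edge strictly once or zero times, handled with the usual half-open convention). 
Parity of crossings → even ⇒ outside.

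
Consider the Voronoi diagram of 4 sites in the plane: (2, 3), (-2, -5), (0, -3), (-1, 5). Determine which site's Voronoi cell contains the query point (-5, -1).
Nearest site = (-2, -5)

The Voronoi cell of site s contains exactly those query points closer to s than to any other site. Compute squared distances from q = (-5, -1) to each site:
  (-2 − -5)² + (-5 − -1)² = 25
  (0 − -5)² + (-3 − -1)² = 29
  (-1 − -5)² + (5 − -1)² = 52
  (2 − -5)² + (3 − -1)² = 65
Minimum is attained by (-2, -5), so q lies in its Voronoi cell.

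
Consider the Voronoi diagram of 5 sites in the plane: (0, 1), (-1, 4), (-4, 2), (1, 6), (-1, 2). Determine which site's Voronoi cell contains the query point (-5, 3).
Nearest site = (-4, 2)

The Voronoi cell of site s contains exactly those query points closer to s than to any other site. Compute squared distances from q = (-5, 3) to each site:
  (-4 − -5)² + (2 − 3)² = 2
  (-1 − -5)² + (2 − 3)² = 17
  (-1 − -5)² + (4 − 3)² = 17
  (0 − -5)² + (1 − 3)² = 29
  (1 − -5)² + (6 − 3)² = 45
Minimum is attained by (-4, 2), so q lies in its Voronoi cell.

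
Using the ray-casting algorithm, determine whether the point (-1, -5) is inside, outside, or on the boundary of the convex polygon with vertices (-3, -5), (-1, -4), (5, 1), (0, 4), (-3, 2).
The point (-1, -5) lies strictly outside the polygon

Cast a horizontal ray to the right from the query point and count how many polygon edges it crosses (each edge strictly once or zero times, handled with the usual half-open convention). 
Parity of crossings → even ⇒ outside.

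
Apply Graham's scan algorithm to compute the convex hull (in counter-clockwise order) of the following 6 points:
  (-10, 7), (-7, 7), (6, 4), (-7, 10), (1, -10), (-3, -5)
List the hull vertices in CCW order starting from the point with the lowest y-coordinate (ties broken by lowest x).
Hull (CCW) = [(1, -10), (6, 4), (-7, 10), (-10, 7), (-3, -5)]

Graham scan procedure:
  1. Find the pivot p₀ = point with lowest y (tie → lowest x): (1, -10).
  2. Sort the remaining points by polar angle around p₀.
  3. Walk through sorted points, maintaining a stack; pop the top while the last three entries make a non-left turn (cross product ≤ 0).
  4. Final stack is the convex hull in CCW order: (1, -10), (6, 4), (-7, 10), (-10, 7), (-3, -5).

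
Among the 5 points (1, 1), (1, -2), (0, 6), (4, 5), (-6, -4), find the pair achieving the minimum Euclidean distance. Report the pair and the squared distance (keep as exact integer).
Pair = ((1, 1), (1, -2)); squared distance = 9

Compute all C(5, 2) = 10 pairwise squared distances (x_i − x_j)² + (y_i − y_j)². The minimum is 9, attained by the pair ((1, 1), (1, -2)).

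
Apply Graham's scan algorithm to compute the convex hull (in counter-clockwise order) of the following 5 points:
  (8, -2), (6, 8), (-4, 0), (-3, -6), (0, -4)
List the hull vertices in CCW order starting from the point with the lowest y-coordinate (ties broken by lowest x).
Hull (CCW) = [(-3, -6), (8, -2), (6, 8), (-4, 0)]

Graham scan procedure:
  1. Find the pivot p₀ = point with lowest y (tie → lowest x): (-3, -6).
  2. Sort the remaining points by polar angle around p₀.
  3. Walk through sorted points, maintaining a stack; pop the top while the last three entries make a non-left turn (cross product ≤ 0).
  4. Final stack is the convex hull in CCW order: (-3, -6), (8, -2), (6, 8), (-4, 0).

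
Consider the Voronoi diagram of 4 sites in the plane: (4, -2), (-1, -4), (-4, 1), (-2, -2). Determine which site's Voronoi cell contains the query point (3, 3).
Nearest site = (4, -2)

The Voronoi cell of site s contains exactly those query points closer to s than to any other site. Compute squared distances from q = (3, 3) to each site:
  (4 − 3)² + (-2 − 3)² = 26
  (-2 − 3)² + (-2 − 3)² = 50
  (-4 − 3)² + (1 − 3)² = 53
  (-1 − 3)² + (-4 − 3)² = 65
Minimum is attained by (4, -2), so q lies in its Voronoi cell.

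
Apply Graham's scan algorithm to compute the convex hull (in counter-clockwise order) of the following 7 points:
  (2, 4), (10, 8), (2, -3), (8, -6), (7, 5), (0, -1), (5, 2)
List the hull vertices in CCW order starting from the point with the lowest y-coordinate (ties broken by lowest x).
Hull (CCW) = [(8, -6), (10, 8), (2, 4), (0, -1), (2, -3)]

Graham scan procedure:
  1. Find the pivot p₀ = point with lowest y (tie → lowest x): (8, -6).
  2. Sort the remaining points by polar angle around p₀.
  3. Walk through sorted points, maintaining a stack; pop the top while the last three entries make a non-left turn (cross product ≤ 0).
  4. Final stack is the convex hull in CCW order: (8, -6), (10, 8), (2, 4), (0, -1), (2, -3).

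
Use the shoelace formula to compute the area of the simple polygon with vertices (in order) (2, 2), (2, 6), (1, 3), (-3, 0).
Area = 11/2

Shoelace formula: Area = (1/2) |Σ_i (x_i · y_{i+1} − x_{i+1} · y_i)| (indices mod n). Compute each cross term:
  (2)(6) − (2)(2) = 8
  (2)(3) − (1)(6) = 0
  (1)(0) − (-3)(3) = 9
  (-3)(2) − (2)(0) = -6
Sum = 11, so (signed) Area = 11/2 = 11/2, |Area| = 11/2.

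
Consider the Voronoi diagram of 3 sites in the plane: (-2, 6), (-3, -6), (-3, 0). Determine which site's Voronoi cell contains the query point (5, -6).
Nearest site = (-3, -6)

The Voronoi cell of site s contains exactly those query points closer to s than to any other site. Compute squared distances from q = (5, -6) to each site:
  (-3 − 5)² + (-6 − -6)² = 64
  (-3 − 5)² + (0 − -6)² = 100
  (-2 − 5)² + (6 − -6)² = 193
Minimum is attained by (-3, -6), so q lies in its Voronoi cell.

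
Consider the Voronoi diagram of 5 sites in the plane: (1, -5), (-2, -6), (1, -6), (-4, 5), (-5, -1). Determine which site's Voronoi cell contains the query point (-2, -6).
Nearest site = (-2, -6)

The Voronoi cell of site s contains exactly those query points closer to s than to any other site. Compute squared distances from q = (-2, -6) to each site:
  (-2 − -2)² + (-6 − -6)² = 0
  (1 − -2)² + (-6 − -6)² = 9
  (1 − -2)² + (-5 − -6)² = 10
  (-5 − -2)² + (-1 − -6)² = 34
  (-4 − -2)² + (5 − -6)² = 125
Minimum is attained by (-2, -6), so q lies in its Voronoi cell.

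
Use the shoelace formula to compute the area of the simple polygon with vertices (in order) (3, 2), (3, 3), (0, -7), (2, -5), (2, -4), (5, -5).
Area = 33/2

Shoelace formula: Area = (1/2) |Σ_i (x_i · y_{i+1} − x_{i+1} · y_i)| (indices mod n). Compute each cross term:
  (3)(3) − (3)(2) = 3
  (3)(-7) − (0)(3) = -21
  (0)(-5) − (2)(-7) = 14
  (2)(-4) − (2)(-5) = 2
  (2)(-5) − (5)(-4) = 10
  (5)(2) − (3)(-5) = 25
Sum = 33, so (signed) Area = 33/2 = 33/2, |Area| = 33/2.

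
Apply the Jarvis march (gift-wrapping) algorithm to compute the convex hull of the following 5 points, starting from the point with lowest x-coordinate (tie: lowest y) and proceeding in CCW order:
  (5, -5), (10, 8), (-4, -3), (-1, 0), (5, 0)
Hull (CCW) = [(-4, -3), (5, -5), (10, 8), (-1, 0)]

Jarvis march: at each step, from the current hull vertex p, select the next vertex q as the point such that every other point lies strictly to the left of (or on) the directed line p → q. (Equivalently: for every other point r, the cross product (q − p) × (r − p) ≥ 0.)
Starting point (lowest x, tie lowest y): (-4, -3). Wrap until returning to start. Resulting hull: (-4, -3), (5, -5), (10, 8), (-1, 0).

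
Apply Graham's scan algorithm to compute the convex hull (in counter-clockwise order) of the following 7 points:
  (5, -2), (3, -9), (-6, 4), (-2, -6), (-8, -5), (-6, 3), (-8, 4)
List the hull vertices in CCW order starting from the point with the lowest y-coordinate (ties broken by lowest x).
Hull (CCW) = [(3, -9), (5, -2), (-6, 4), (-8, 4), (-8, -5)]

Graham scan procedure:
  1. Find the pivot p₀ = point with lowest y (tie → lowest x): (3, -9).
  2. Sort the remaining points by polar angle around p₀.
  3. Walk through sorted points, maintaining a stack; pop the top while the last three entries make a non-left turn (cross product ≤ 0).
  4. Final stack is the convex hull in CCW order: (3, -9), (5, -2), (-6, 4), (-8, 4), (-8, -5).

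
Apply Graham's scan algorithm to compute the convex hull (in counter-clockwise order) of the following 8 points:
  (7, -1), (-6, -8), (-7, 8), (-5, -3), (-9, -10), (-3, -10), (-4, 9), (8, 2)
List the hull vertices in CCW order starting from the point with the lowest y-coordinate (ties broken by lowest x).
Hull (CCW) = [(-9, -10), (-3, -10), (7, -1), (8, 2), (-4, 9), (-7, 8)]

Graham scan procedure:
  1. Find the pivot p₀ = point with lowest y (tie → lowest x): (-9, -10).
  2. Sort the remaining points by polar angle around p₀.
  3. Walk through sorted points, maintaining a stack; pop the top while the last three entries make a non-left turn (cross product ≤ 0).
  4. Final stack is the convex hull in CCW order: (-9, -10), (-3, -10), (7, -1), (8, 2), (-4, 9), (-7, 8).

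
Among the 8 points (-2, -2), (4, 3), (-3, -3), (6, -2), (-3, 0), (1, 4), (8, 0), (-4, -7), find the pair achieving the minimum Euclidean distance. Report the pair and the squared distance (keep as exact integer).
Pair = ((-2, -2), (-3, -3)); squared distance = 2

Compute all C(8, 2) = 28 pairwise squared distances (x_i − x_j)² + (y_i − y_j)². The minimum is 2, attained by the pair ((-2, -2), (-3, -3)).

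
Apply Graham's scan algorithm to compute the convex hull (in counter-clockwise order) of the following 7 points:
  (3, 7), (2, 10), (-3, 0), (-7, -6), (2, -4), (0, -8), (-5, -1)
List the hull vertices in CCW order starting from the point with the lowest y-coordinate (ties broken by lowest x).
Hull (CCW) = [(0, -8), (2, -4), (3, 7), (2, 10), (-5, -1), (-7, -6)]

Graham scan procedure:
  1. Find the pivot p₀ = point with lowest y (tie → lowest x): (0, -8).
  2. Sort the remaining points by polar angle around p₀.
  3. Walk through sorted points, maintaining a stack; pop the top while the last three entries make a non-left turn (cross product ≤ 0).
  4. Final stack is the convex hull in CCW order: (0, -8), (2, -4), (3, 7), (2, 10), (-5, -1), (-7, -6).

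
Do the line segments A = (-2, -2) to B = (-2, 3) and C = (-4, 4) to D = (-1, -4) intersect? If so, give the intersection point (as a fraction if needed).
Yes; intersection at (-2, -4/3) (t = 2/15 on AB, s = 2/3 on CD)

Parametrize AB as A + t(B − A) = (-2 + 0 t, -2 + 5 t) and CD as C + s(D − C) = (-4 + 3 s, 4 + -8 s). Solve the linear system for (t, s). Determinant = 15 ≠ 0, so a unique intersection of the containing lines exists. Solution: t = 2/15, s = 2/3 — both in [0, 1], so the segments cross. Intersection point: (-2, -4/3).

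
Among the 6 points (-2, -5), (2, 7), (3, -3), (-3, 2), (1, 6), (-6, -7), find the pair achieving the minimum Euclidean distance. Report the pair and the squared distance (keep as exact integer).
Pair = ((2, 7), (1, 6)); squared distance = 2

Compute all C(6, 2) = 15 pairwise squared distances (x_i − x_j)² + (y_i − y_j)². The minimum is 2, attained by the pair ((2, 7), (1, 6)).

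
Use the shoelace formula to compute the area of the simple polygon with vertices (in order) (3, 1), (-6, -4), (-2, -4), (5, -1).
Area = 20

Shoelace formula: Area = (1/2) |Σ_i (x_i · y_{i+1} − x_{i+1} · y_i)| (indices mod n). Compute each cross term:
  (3)(-4) − (-6)(1) = -6
  (-6)(-4) − (-2)(-4) = 16
  (-2)(-1) − (5)(-4) = 22
  (5)(1) − (3)(-1) = 8
Sum = 40, so (signed) Area = 40/2 = 20, |Area| = 20.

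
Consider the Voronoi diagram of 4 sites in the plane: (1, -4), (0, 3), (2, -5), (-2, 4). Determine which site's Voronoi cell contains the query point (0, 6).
Nearest site = (-2, 4)

The Voronoi cell of site s contains exactly those query points closer to s than to any other site. Compute squared distances from q = (0, 6) to each site:
  (-2 − 0)² + (4 − 6)² = 8
  (0 − 0)² + (3 − 6)² = 9
  (1 − 0)² + (-4 − 6)² = 101
  (2 − 0)² + (-5 − 6)² = 125
Minimum is attained by (-2, 4), so q lies in its Voronoi cell.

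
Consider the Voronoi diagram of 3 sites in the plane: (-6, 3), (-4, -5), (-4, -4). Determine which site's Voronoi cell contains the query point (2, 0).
Nearest site = (-4, -4)

The Voronoi cell of site s contains exactly those query points closer to s than to any other site. Compute squared distances from q = (2, 0) to each site:
  (-4 − 2)² + (-4 − 0)² = 52
  (-4 − 2)² + (-5 − 0)² = 61
  (-6 − 2)² + (3 − 0)² = 73
Minimum is attained by (-4, -4), so q lies in its Voronoi cell.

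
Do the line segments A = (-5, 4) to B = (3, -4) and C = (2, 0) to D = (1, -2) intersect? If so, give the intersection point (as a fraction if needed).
Yes; intersection at (1, -2) (t = 3/4 on AB, s = 1 on CD)

Parametrize AB as A + t(B − A) = (-5 + 8 t, 4 + -8 t) and CD as C + s(D − C) = (2 + -1 s, 0 + -2 s). Solve the linear system for (t, s). Determinant = 24 ≠ 0, so a unique intersection of the containing lines exists. Solution: t = 3/4, s = 1 — both in [0, 1], so the segments cross. Intersection point: (1, -2).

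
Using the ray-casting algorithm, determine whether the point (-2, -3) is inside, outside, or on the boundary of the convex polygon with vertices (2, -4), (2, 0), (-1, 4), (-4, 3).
The point (-2, -3) lies strictly outside the polygon

Cast a horizontal ray to the right from the query point and count how many polygon edges it crosses (each edge strictly once or zero times, handled with the usual half-open convention). 
Parity of crossings → even ⇒ outside.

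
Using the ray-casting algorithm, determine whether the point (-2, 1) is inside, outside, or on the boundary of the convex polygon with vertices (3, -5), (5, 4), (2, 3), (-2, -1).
The point (-2, 1) lies strictly outside the polygon

Cast a horizontal ray to the right from the query point and count how many polygon edges it crosses (each edge strictly once or zero times, handled with the usual half-open convention). 
Parity of crossings → even ⇒ outside.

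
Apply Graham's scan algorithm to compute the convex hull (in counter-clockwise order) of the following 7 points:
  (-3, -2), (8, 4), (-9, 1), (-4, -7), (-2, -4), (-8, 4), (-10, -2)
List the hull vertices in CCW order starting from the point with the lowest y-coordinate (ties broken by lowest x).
Hull (CCW) = [(-4, -7), (8, 4), (-8, 4), (-10, -2)]

Graham scan procedure:
  1. Find the pivot p₀ = point with lowest y (tie → lowest x): (-4, -7).
  2. Sort the remaining points by polar angle around p₀.
  3. Walk through sorted points, maintaining a stack; pop the top while the last three entries make a non-left turn (cross product ≤ 0).
  4. Final stack is the convex hull in CCW order: (-4, -7), (8, 4), (-8, 4), (-10, -2).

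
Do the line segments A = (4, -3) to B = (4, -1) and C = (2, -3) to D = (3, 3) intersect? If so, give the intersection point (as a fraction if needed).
No (intersection of containing lines falls outside at least one segment)

Parametrize and solve: t = 6, s = 2. At least one of these is outside [0, 1], so the segments do not intersect.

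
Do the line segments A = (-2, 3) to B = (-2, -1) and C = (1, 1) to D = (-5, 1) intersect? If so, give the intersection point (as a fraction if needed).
Yes; intersection at (-2, 1) (t = 1/2 on AB, s = 1/2 on CD)

Parametrize AB as A + t(B − A) = (-2 + 0 t, 3 + -4 t) and CD as C + s(D − C) = (1 + -6 s, 1 + 0 s). Solve the linear system for (t, s). Determinant = 24 ≠ 0, so a unique intersection of the containing lines exists. Solution: t = 1/2, s = 1/2 — both in [0, 1], so the segments cross. Intersection point: (-2, 1).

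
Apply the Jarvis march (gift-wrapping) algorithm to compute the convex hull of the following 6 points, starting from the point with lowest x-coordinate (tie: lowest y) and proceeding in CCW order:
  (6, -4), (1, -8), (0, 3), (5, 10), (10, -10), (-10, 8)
Hull (CCW) = [(-10, 8), (1, -8), (10, -10), (5, 10)]

Jarvis march: at each step, from the current hull vertex p, select the next vertex q as the point such that every other point lies strictly to the left of (or on) the directed line p → q. (Equivalently: for every other point r, the cross product (q − p) × (r − p) ≥ 0.)
Starting point (lowest x, tie lowest y): (-10, 8). Wrap until returning to start. Resulting hull: (-10, 8), (1, -8), (10, -10), (5, 10).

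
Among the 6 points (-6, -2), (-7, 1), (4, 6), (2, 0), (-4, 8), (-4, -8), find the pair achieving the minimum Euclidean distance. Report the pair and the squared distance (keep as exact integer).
Pair = ((-6, -2), (-7, 1)); squared distance = 10

Compute all C(6, 2) = 15 pairwise squared distances (x_i − x_j)² + (y_i − y_j)². The minimum is 10, attained by the pair ((-6, -2), (-7, 1)).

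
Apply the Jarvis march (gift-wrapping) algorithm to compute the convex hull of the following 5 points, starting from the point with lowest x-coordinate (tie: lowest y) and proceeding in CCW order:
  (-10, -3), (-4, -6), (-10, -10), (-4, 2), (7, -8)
Hull (CCW) = [(-10, -10), (7, -8), (-4, 2), (-10, -3)]

Jarvis march: at each step, from the current hull vertex p, select the next vertex q as the point such that every other point lies strictly to the left of (or on) the directed line p → q. (Equivalently: for every other point r, the cross product (q − p) × (r − p) ≥ 0.)
Starting point (lowest x, tie lowest y): (-10, -10). Wrap until returning to start. Resulting hull: (-10, -10), (7, -8), (-4, 2), (-10, -3).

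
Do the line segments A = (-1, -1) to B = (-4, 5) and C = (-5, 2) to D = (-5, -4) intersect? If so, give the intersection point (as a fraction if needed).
No (intersection of containing lines falls outside at least one segment)

Parametrize and solve: t = 4/3, s = -5/6. At least one of these is outside [0, 1], so the segments do not intersect.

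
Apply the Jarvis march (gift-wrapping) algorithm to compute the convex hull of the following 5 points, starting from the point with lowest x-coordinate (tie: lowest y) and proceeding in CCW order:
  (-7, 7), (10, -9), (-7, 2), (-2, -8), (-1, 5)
Hull (CCW) = [(-7, 2), (-2, -8), (10, -9), (-1, 5), (-7, 7)]

Jarvis march: at each step, from the current hull vertex p, select the next vertex q as the point such that every other point lies strictly to the left of (or on) the directed line p → q. (Equivalently: for every other point r, the cross product (q − p) × (r − p) ≥ 0.)
Starting point (lowest x, tie lowest y): (-7, 2). Wrap until returning to start. Resulting hull: (-7, 2), (-2, -8), (10, -9), (-1, 5), (-7, 7).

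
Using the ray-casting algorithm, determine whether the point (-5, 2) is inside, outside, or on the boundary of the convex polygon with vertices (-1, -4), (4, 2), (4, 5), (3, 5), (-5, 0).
The point (-5, 2) lies strictly outside the polygon

Cast a horizontal ray to the right from the query point and count how many polygon edges it crosses (each edge strictly once or zero times, handled with the usual half-open convention). 
Parity of crossings → even ⇒ outside.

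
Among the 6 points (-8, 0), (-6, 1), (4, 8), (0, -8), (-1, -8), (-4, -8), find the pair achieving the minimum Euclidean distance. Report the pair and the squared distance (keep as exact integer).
Pair = ((0, -8), (-1, -8)); squared distance = 1

Compute all C(6, 2) = 15 pairwise squared distances (x_i − x_j)² + (y_i − y_j)². The minimum is 1, attained by the pair ((0, -8), (-1, -8)).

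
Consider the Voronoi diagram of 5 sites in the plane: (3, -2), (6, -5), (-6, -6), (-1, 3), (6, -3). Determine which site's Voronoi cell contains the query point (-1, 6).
Nearest site = (-1, 3)

The Voronoi cell of site s contains exactly those query points closer to s than to any other site. Compute squared distances from q = (-1, 6) to each site:
  (-1 − -1)² + (3 − 6)² = 9
  (3 − -1)² + (-2 − 6)² = 80
  (6 − -1)² + (-3 − 6)² = 130
  (-6 − -1)² + (-6 − 6)² = 169
  (6 − -1)² + (-5 − 6)² = 170
Minimum is attained by (-1, 3), so q lies in its Voronoi cell.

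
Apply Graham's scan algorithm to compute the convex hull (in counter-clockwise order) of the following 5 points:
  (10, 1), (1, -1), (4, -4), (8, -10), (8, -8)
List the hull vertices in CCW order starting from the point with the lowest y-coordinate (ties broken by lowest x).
Hull (CCW) = [(8, -10), (10, 1), (1, -1)]

Graham scan procedure:
  1. Find the pivot p₀ = point with lowest y (tie → lowest x): (8, -10).
  2. Sort the remaining points by polar angle around p₀.
  3. Walk through sorted points, maintaining a stack; pop the top while the last three entries make a non-left turn (cross product ≤ 0).
  4. Final stack is the convex hull in CCW order: (8, -10), (10, 1), (1, -1).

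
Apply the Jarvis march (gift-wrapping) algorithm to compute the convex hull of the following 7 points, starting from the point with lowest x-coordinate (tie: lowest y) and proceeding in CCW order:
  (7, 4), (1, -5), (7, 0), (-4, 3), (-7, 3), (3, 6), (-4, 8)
Hull (CCW) = [(-7, 3), (1, -5), (7, 0), (7, 4), (3, 6), (-4, 8)]

Jarvis march: at each step, from the current hull vertex p, select the next vertex q as the point such that every other point lies strictly to the left of (or on) the directed line p → q. (Equivalently: for every other point r, the cross product (q − p) × (r − p) ≥ 0.)
Starting point (lowest x, tie lowest y): (-7, 3). Wrap until returning to start. Resulting hull: (-7, 3), (1, -5), (7, 0), (7, 4), (3, 6), (-4, 8).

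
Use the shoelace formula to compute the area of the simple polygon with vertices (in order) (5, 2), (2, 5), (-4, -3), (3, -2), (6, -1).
Area = 39

Shoelace formula: Area = (1/2) |Σ_i (x_i · y_{i+1} − x_{i+1} · y_i)| (indices mod n). Compute each cross term:
  (5)(5) − (2)(2) = 21
  (2)(-3) − (-4)(5) = 14
  (-4)(-2) − (3)(-3) = 17
  (3)(-1) − (6)(-2) = 9
  (6)(2) − (5)(-1) = 17
Sum = 78, so (signed) Area = 78/2 = 39, |Area| = 39.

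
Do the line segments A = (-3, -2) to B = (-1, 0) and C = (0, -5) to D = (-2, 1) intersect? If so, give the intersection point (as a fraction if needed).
Yes; intersection at (-3/2, -1/2) (t = 3/4 on AB, s = 3/4 on CD)

Parametrize AB as A + t(B − A) = (-3 + 2 t, -2 + 2 t) and CD as C + s(D − C) = (0 + -2 s, -5 + 6 s). Solve the linear system for (t, s). Determinant = -16 ≠ 0, so a unique intersection of the containing lines exists. Solution: t = 3/4, s = 3/4 — both in [0, 1], so the segments cross. Intersection point: (-3/2, -1/2).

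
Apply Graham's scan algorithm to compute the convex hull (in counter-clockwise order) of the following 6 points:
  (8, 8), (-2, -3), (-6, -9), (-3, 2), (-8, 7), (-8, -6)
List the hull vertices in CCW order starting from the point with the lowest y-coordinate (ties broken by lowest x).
Hull (CCW) = [(-6, -9), (8, 8), (-8, 7), (-8, -6)]

Graham scan procedure:
  1. Find the pivot p₀ = point with lowest y (tie → lowest x): (-6, -9).
  2. Sort the remaining points by polar angle around p₀.
  3. Walk through sorted points, maintaining a stack; pop the top while the last three entries make a non-left turn (cross product ≤ 0).
  4. Final stack is the convex hull in CCW order: (-6, -9), (8, 8), (-8, 7), (-8, -6).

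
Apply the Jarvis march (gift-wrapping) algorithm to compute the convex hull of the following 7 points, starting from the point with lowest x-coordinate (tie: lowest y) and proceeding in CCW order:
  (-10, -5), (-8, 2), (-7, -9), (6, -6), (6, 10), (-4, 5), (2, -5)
Hull (CCW) = [(-10, -5), (-7, -9), (6, -6), (6, 10), (-4, 5), (-8, 2)]

Jarvis march: at each step, from the current hull vertex p, select the next vertex q as the point such that every other point lies strictly to the left of (or on) the directed line p → q. (Equivalently: for every other point r, the cross product (q − p) × (r − p) ≥ 0.)
Starting point (lowest x, tie lowest y): (-10, -5). Wrap until returning to start. Resulting hull: (-10, -5), (-7, -9), (6, -6), (6, 10), (-4, 5), (-8, 2).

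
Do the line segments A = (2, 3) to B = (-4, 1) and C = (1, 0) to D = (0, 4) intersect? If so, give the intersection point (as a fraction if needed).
Yes; intersection at (5/13, 32/13) (t = 7/26 on AB, s = 8/13 on CD)

Parametrize AB as A + t(B − A) = (2 + -6 t, 3 + -2 t) and CD as C + s(D − C) = (1 + -1 s, 0 + 4 s). Solve the linear system for (t, s). Determinant = 26 ≠ 0, so a unique intersection of the containing lines exists. Solution: t = 7/26, s = 8/13 — both in [0, 1], so the segments cross. Intersection point: (5/13, 32/13).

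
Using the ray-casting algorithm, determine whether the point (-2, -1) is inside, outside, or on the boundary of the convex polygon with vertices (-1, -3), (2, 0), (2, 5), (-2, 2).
The point (-2, -1) lies strictly outside the polygon

Cast a horizontal ray to the right from the query point and count how many polygon edges it crosses (each edge strictly once or zero times, handled with the usual half-open convention). 
Parity of crossings → even ⇒ outside.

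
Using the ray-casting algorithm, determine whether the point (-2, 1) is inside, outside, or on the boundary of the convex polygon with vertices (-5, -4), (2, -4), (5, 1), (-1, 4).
The point (-2, 1) lies strictly inside the polygon

Cast a horizontal ray to the right from the query point and count how many polygon edges it crosses (each edge strictly once or zero times, handled with the usual half-open convention). 
Parity of crossings → odd ⇒ inside.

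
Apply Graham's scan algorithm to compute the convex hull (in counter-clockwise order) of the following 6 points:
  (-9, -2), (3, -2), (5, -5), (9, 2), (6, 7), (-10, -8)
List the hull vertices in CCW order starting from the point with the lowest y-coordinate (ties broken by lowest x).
Hull (CCW) = [(-10, -8), (5, -5), (9, 2), (6, 7), (-9, -2)]

Graham scan procedure:
  1. Find the pivot p₀ = point with lowest y (tie → lowest x): (-10, -8).
  2. Sort the remaining points by polar angle around p₀.
  3. Walk through sorted points, maintaining a stack; pop the top while the last three entries make a non-left turn (cross product ≤ 0).
  4. Final stack is the convex hull in CCW order: (-10, -8), (5, -5), (9, 2), (6, 7), (-9, -2).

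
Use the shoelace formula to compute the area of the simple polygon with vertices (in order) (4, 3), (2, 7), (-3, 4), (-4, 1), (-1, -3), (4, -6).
Area = 131/2

Shoelace formula: Area = (1/2) |Σ_i (x_i · y_{i+1} − x_{i+1} · y_i)| (indices mod n). Compute each cross term:
  (4)(7) − (2)(3) = 22
  (2)(4) − (-3)(7) = 29
  (-3)(1) − (-4)(4) = 13
  (-4)(-3) − (-1)(1) = 13
  (-1)(-6) − (4)(-3) = 18
  (4)(3) − (4)(-6) = 36
Sum = 131, so (signed) Area = 131/2 = 131/2, |Area| = 131/2.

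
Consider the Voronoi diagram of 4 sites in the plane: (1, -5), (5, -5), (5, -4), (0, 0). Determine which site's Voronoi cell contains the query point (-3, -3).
Nearest site = (0, 0)

The Voronoi cell of site s contains exactly those query points closer to s than to any other site. Compute squared distances from q = (-3, -3) to each site:
  (0 − -3)² + (0 − -3)² = 18
  (1 − -3)² + (-5 − -3)² = 20
  (5 − -3)² + (-4 − -3)² = 65
  (5 − -3)² + (-5 − -3)² = 68
Minimum is attained by (0, 0), so q lies in its Voronoi cell.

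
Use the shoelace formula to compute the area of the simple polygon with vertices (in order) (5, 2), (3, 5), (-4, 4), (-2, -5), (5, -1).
Area = 121/2

Shoelace formula: Area = (1/2) |Σ_i (x_i · y_{i+1} − x_{i+1} · y_i)| (indices mod n). Compute each cross term:
  (5)(5) − (3)(2) = 19
  (3)(4) − (-4)(5) = 32
  (-4)(-5) − (-2)(4) = 28
  (-2)(-1) − (5)(-5) = 27
  (5)(2) − (5)(-1) = 15
Sum = 121, so (signed) Area = 121/2 = 121/2, |Area| = 121/2.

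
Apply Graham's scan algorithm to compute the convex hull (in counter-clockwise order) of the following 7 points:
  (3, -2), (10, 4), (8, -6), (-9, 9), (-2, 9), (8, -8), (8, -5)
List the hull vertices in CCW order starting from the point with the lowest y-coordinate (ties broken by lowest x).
Hull (CCW) = [(8, -8), (10, 4), (-2, 9), (-9, 9)]

Graham scan procedure:
  1. Find the pivot p₀ = point with lowest y (tie → lowest x): (8, -8).
  2. Sort the remaining points by polar angle around p₀.
  3. Walk through sorted points, maintaining a stack; pop the top while the last three entries make a non-left turn (cross product ≤ 0).
  4. Final stack is the convex hull in CCW order: (8, -8), (10, 4), (-2, 9), (-9, 9).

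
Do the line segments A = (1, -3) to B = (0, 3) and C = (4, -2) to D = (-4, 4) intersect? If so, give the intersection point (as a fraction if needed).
Yes; intersection at (8/21, 5/7) (t = 13/21 on AB, s = 19/42 on CD)

Parametrize AB as A + t(B − A) = (1 + -1 t, -3 + 6 t) and CD as C + s(D − C) = (4 + -8 s, -2 + 6 s). Solve the linear system for (t, s). Determinant = -42 ≠ 0, so a unique intersection of the containing lines exists. Solution: t = 13/21, s = 19/42 — both in [0, 1], so the segments cross. Intersection point: (8/21, 5/7).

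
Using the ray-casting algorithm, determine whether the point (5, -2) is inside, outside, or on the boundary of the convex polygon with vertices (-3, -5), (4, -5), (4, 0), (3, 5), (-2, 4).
The point (5, -2) lies strictly outside the polygon

Cast a horizontal ray to the right from the query point and count how many polygon edges it crosses (each edge strictly once or zero times, handled with the usual half-open convention). 
Parity of crossings → even ⇒ outside.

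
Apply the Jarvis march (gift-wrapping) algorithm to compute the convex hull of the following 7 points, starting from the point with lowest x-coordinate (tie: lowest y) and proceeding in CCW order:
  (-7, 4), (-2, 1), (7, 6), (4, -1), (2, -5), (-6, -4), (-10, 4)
Hull (CCW) = [(-10, 4), (-6, -4), (2, -5), (4, -1), (7, 6)]

Jarvis march: at each step, from the current hull vertex p, select the next vertex q as the point such that every other point lies strictly to the left of (or on) the directed line p → q. (Equivalently: for every other point r, the cross product (q − p) × (r − p) ≥ 0.)
Starting point (lowest x, tie lowest y): (-10, 4). Wrap until returning to start. Resulting hull: (-10, 4), (-6, -4), (2, -5), (4, -1), (7, 6).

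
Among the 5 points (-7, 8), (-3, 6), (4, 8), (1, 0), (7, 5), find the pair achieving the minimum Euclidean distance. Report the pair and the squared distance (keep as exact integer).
Pair = ((4, 8), (7, 5)); squared distance = 18

Compute all C(5, 2) = 10 pairwise squared distances (x_i − x_j)² + (y_i − y_j)². The minimum is 18, attained by the pair ((4, 8), (7, 5)).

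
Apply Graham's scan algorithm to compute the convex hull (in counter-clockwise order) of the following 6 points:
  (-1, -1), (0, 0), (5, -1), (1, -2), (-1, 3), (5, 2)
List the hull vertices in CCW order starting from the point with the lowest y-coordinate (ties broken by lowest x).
Hull (CCW) = [(1, -2), (5, -1), (5, 2), (-1, 3), (-1, -1)]

Graham scan procedure:
  1. Find the pivot p₀ = point with lowest y (tie → lowest x): (1, -2).
  2. Sort the remaining points by polar angle around p₀.
  3. Walk through sorted points, maintaining a stack; pop the top while the last three entries make a non-left turn (cross product ≤ 0).
  4. Final stack is the convex hull in CCW order: (1, -2), (5, -1), (5, 2), (-1, 3), (-1, -1).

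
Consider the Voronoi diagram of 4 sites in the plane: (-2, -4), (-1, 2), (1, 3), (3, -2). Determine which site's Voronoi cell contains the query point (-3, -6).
Nearest site = (-2, -4)

The Voronoi cell of site s contains exactly those query points closer to s than to any other site. Compute squared distances from q = (-3, -6) to each site:
  (-2 − -3)² + (-4 − -6)² = 5
  (3 − -3)² + (-2 − -6)² = 52
  (-1 − -3)² + (2 − -6)² = 68
  (1 − -3)² + (3 − -6)² = 97
Minimum is attained by (-2, -4), so q lies in its Voronoi cell.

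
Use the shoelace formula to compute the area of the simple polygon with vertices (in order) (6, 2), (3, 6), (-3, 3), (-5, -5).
Area = 107/2

Shoelace formula: Area = (1/2) |Σ_i (x_i · y_{i+1} − x_{i+1} · y_i)| (indices mod n). Compute each cross term:
  (6)(6) − (3)(2) = 30
  (3)(3) − (-3)(6) = 27
  (-3)(-5) − (-5)(3) = 30
  (-5)(2) − (6)(-5) = 20
Sum = 107, so (signed) Area = 107/2 = 107/2, |Area| = 107/2.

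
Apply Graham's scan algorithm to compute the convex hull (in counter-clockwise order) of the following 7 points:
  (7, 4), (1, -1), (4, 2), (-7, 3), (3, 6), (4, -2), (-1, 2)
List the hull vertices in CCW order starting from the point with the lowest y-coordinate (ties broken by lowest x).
Hull (CCW) = [(4, -2), (7, 4), (3, 6), (-7, 3), (1, -1)]

Graham scan procedure:
  1. Find the pivot p₀ = point with lowest y (tie → lowest x): (4, -2).
  2. Sort the remaining points by polar angle around p₀.
  3. Walk through sorted points, maintaining a stack; pop the top while the last three entries make a non-left turn (cross product ≤ 0).
  4. Final stack is the convex hull in CCW order: (4, -2), (7, 4), (3, 6), (-7, 3), (1, -1).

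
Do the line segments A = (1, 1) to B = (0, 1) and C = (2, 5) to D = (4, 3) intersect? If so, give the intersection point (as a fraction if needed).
No (intersection of containing lines falls outside at least one segment)

Parametrize and solve: t = -5, s = 2. At least one of these is outside [0, 1], so the segments do not intersect.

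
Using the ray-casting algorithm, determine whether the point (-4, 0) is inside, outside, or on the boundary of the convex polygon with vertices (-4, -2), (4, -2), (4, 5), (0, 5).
The point (-4, 0) lies strictly outside the polygon

Cast a horizontal ray to the right from the query point and count how many polygon edges it crosses (each edge strictly once or zero times, handled with the usual half-open convention). 
Parity of crossings → even ⇒ outside.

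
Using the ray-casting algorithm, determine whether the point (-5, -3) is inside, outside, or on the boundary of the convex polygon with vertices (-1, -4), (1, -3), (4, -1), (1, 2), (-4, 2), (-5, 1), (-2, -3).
The point (-5, -3) lies strictly outside the polygon

Cast a horizontal ray to the right from the query point and count how many polygon edges it crosses (each edge strictly once or zero times, handled with the usual half-open convention). 
Parity of crossings → even ⇒ outside.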